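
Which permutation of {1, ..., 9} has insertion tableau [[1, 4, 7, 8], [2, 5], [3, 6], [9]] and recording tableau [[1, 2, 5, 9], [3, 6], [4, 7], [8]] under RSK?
3 6 2 1 9 7 5 4 8

Reverse the RSK construction: for i from n down to 1, find the cell of Q containing i, remove the entry at that cell from P, and reverse-bump it up through P; the value ejected from row 1 is w(i).

Step i=9: Q has 9 at row 1, column 4; remove that cell from P, ejecting 8. So w(9) = 8. P is now [[1, 4, 7], [2, 5], [3, 6], [9]].
Step i=8: Q has 8 at row 4, column 1; remove 9 from row 4 of P and reverse-bump: 9 enters row 3 and ejects 6; 6 enters row 2 and ejects 5; 5 enters row 1 and ejects 4. So w(8) = 4. P is now [[1, 5, 7], [2, 6], [3, 9]].
Step i=7: Q has 7 at row 3, column 2; remove 9 from row 3 of P and reverse-bump: 9 enters row 2 and ejects 6; 6 enters row 1 and ejects 5. So w(7) = 5. P is now [[1, 6, 7], [2, 9], [3]].
Step i=6: Q has 6 at row 2, column 2; remove 9 from row 2 of P and reverse-bump: 9 enters row 1 and ejects 7. So w(6) = 7. P is now [[1, 6, 9], [2], [3]].
Step i=5: Q has 5 at row 1, column 3; remove that cell from P, ejecting 9. So w(5) = 9. P is now [[1, 6], [2], [3]].
Step i=4: Q has 4 at row 3, column 1; remove 3 from row 3 of P and reverse-bump: 3 enters row 2 and ejects 2; 2 enters row 1 and ejects 1. So w(4) = 1. P is now [[2, 6], [3]].
Step i=3: Q has 3 at row 2, column 1; remove 3 from row 2 of P and reverse-bump: 3 enters row 1 and ejects 2. So w(3) = 2. P is now [[3, 6]].
Step i=2: Q has 2 at row 1, column 2; remove that cell from P, ejecting 6. So w(2) = 6. P is now [[3]].
Step i=1: Q has 1 at row 1, column 1; remove that cell from P, ejecting 3. So w(1) = 3. P is now [].

So w = 3 6 2 1 9 7 5 4 8.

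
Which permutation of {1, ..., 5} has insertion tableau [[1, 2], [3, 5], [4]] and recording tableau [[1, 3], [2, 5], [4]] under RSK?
Reverse the RSK construction: for i from n down to 1, find the cell of Q containing i, remove the entry at that cell from P, and reverse-bump it up through P; the value ejected from row 1 is w(i).

Step i=5: Q has 5 at row 2, column 2; remove 5 from row 2 of P and reverse-bump: 5 enters row 1 and ejects 2. So w(5) = 2. P is now [[1, 5], [3], [4]].
Step i=4: Q has 4 at row 3, column 1; remove 4 from row 3 of P and reverse-bump: 4 enters row 2 and ejects 3; 3 enters row 1 and ejects 1. So w(4) = 1. P is now [[3, 5], [4]].
Step i=3: Q has 3 at row 1, column 2; remove that cell from P, ejecting 5. So w(3) = 5. P is now [[3], [4]].
Step i=2: Q has 2 at row 2, column 1; remove 4 from row 2 of P and reverse-bump: 4 enters row 1 and ejects 3. So w(2) = 3. P is now [[4]].
Step i=1: Q has 1 at row 1, column 1; remove that cell from P, ejecting 4. So w(1) = 4. P is now [].

So w = 4 3 5 1 2.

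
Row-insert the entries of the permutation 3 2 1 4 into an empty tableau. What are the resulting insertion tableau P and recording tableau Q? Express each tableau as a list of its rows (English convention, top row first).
Insert each entry of the permutation into P by Schensted row insertion, recording in Q the position of each new cell.

Insert 3: appended to row 1. P = [[3]], Q = [[1]].
Insert 2: 2 bumps 3 from row 1; 3 starts row 2. P = [[2], [3]], Q = [[1], [2]].
Insert 1: 1 bumps 2 from row 1; 2 bumps 3 from row 2; 3 starts row 3. P = [[1], [2], [3]], Q = [[1], [2], [3]].
Insert 4: appended to row 1. P = [[1, 4], [2], [3]], Q = [[1, 4], [2], [3]].

So P = [[1, 4], [2], [3]], Q = [[1, 4], [2], [3]].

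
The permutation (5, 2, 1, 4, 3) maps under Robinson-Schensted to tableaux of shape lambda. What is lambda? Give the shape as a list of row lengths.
Row-insert each entry into an empty tableau.

After inserting 5: P = [[5]].
After inserting 2: P = [[2], [5]].
After inserting 1: P = [[1], [2], [5]].
After inserting 4: P = [[1, 4], [2], [5]].
After inserting 3: P = [[1, 3], [2, 4], [5]].

The final insertion tableau P = [[1, 3], [2, 4], [5]] has shape [2, 2, 1].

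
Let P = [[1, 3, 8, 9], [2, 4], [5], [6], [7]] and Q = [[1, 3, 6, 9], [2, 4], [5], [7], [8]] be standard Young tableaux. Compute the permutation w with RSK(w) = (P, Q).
2 1 7 6 5 8 4 3 9

Reverse the RSK construction: for i from n down to 1, find the cell of Q containing i, remove the entry at that cell from P, and reverse-bump it up through P; the value ejected from row 1 is w(i).

Step i=9: Q has 9 at row 1, column 4; remove that cell from P, ejecting 9. So w(9) = 9. P is now [[1, 3, 8], [2, 4], [5], [6], [7]].
Step i=8: Q has 8 at row 5, column 1; remove 7 from row 5 of P and reverse-bump: 7 enters row 4 and ejects 6; 6 enters row 3 and ejects 5; 5 enters row 2 and ejects 4; 4 enters row 1 and ejects 3. So w(8) = 3. P is now [[1, 4, 8], [2, 5], [6], [7]].
Step i=7: Q has 7 at row 4, column 1; remove 7 from row 4 of P and reverse-bump: 7 enters row 3 and ejects 6; 6 enters row 2 and ejects 5; 5 enters row 1 and ejects 4. So w(7) = 4. P is now [[1, 5, 8], [2, 6], [7]].
Step i=6: Q has 6 at row 1, column 3; remove that cell from P, ejecting 8. So w(6) = 8. P is now [[1, 5], [2, 6], [7]].
Step i=5: Q has 5 at row 3, column 1; remove 7 from row 3 of P and reverse-bump: 7 enters row 2 and ejects 6; 6 enters row 1 and ejects 5. So w(5) = 5. P is now [[1, 6], [2, 7]].
Step i=4: Q has 4 at row 2, column 2; remove 7 from row 2 of P and reverse-bump: 7 enters row 1 and ejects 6. So w(4) = 6. P is now [[1, 7], [2]].
Step i=3: Q has 3 at row 1, column 2; remove that cell from P, ejecting 7. So w(3) = 7. P is now [[1], [2]].
Step i=2: Q has 2 at row 2, column 1; remove 2 from row 2 of P and reverse-bump: 2 enters row 1 and ejects 1. So w(2) = 1. P is now [[2]].
Step i=1: Q has 1 at row 1, column 1; remove that cell from P, ejecting 2. So w(1) = 2. P is now [].

So w = 2 1 7 6 5 8 4 3 9.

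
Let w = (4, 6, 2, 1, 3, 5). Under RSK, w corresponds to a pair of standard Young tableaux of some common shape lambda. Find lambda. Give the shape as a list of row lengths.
Row-insert each entry into an empty tableau.

After inserting 4: P = [[4]].
After inserting 6: P = [[4, 6]].
After inserting 2: P = [[2, 6], [4]].
After inserting 1: P = [[1, 6], [2], [4]].
After inserting 3: P = [[1, 3], [2, 6], [4]].
After inserting 5: P = [[1, 3, 5], [2, 6], [4]].

The final insertion tableau P = [[1, 3, 5], [2, 6], [4]] has shape [3, 2, 1].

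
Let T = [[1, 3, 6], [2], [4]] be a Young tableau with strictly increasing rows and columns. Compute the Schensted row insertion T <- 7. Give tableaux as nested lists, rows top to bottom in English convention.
[[1, 3, 6, 7], [2], [4]]

7 is larger than every entry of row 1, so it is appended to row 1. The new tableau is [[1, 3, 6, 7], [2], [4]].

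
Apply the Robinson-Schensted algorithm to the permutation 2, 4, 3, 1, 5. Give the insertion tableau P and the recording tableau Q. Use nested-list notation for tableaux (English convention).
P = [[1, 3, 5], [2], [4]], Q = [[1, 2, 5], [3], [4]]

Insert each entry of the permutation into P by Schensted row insertion, recording in Q the position of each new cell.

Insert 2: appended to row 1. P = [[2]], Q = [[1]].
Insert 4: appended to row 1. P = [[2, 4]], Q = [[1, 2]].
Insert 3: 3 bumps 4 from row 1; 4 starts row 2. P = [[2, 3], [4]], Q = [[1, 2], [3]].
Insert 1: 1 bumps 2 from row 1; 2 bumps 4 from row 2; 4 starts row 3. P = [[1, 3], [2], [4]], Q = [[1, 2], [3], [4]].
Insert 5: appended to row 1. P = [[1, 3, 5], [2], [4]], Q = [[1, 2, 5], [3], [4]].

So P = [[1, 3, 5], [2], [4]], Q = [[1, 2, 5], [3], [4]].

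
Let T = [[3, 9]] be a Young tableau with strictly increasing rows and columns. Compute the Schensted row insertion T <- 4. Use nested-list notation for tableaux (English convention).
In row 1, 4 replaces 9 (the leftmost entry greater than 4); 9 is bumped to row 2. 9 starts a new row 2. The new tableau is [[3, 4], [9]].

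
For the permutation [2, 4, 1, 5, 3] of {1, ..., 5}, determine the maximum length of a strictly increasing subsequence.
3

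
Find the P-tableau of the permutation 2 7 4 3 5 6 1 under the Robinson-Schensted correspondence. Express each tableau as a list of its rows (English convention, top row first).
P = [[1, 3, 5, 6], [2], [4], [7]]

Insert 2: appended to row 1. P = [[2]].
Insert 7: appended to row 1. P = [[2, 7]].
Insert 4: 4 bumps 7 from row 1; 7 starts row 2. P = [[2, 4], [7]].
Insert 3: 3 bumps 4 from row 1; 4 bumps 7 from row 2; 7 starts row 3. P = [[2, 3], [4], [7]].
Insert 5: appended to row 1. P = [[2, 3, 5], [4], [7]].
Insert 6: appended to row 1. P = [[2, 3, 5, 6], [4], [7]].
Insert 1: 1 bumps 2 from row 1; 2 bumps 4 from row 2; 4 bumps 7 from row 3; 7 starts row 4. P = [[1, 3, 5, 6], [2], [4], [7]].

So P = [[1, 3, 5, 6], [2], [4], [7]].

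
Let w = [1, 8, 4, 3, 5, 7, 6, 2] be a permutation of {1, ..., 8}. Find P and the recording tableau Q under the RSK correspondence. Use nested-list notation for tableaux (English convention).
Insert each entry of the permutation into P by Schensted row insertion, recording in Q the position of each new cell.

Insert 1: appended to row 1. P = [[1]], Q = [[1]].
Insert 8: appended to row 1. P = [[1, 8]], Q = [[1, 2]].
Insert 4: 4 bumps 8 from row 1; 8 starts row 2. P = [[1, 4], [8]], Q = [[1, 2], [3]].
Insert 3: 3 bumps 4 from row 1; 4 bumps 8 from row 2; 8 starts row 3. P = [[1, 3], [4], [8]], Q = [[1, 2], [3], [4]].
Insert 5: appended to row 1. P = [[1, 3, 5], [4], [8]], Q = [[1, 2, 5], [3], [4]].
Insert 7: appended to row 1. P = [[1, 3, 5, 7], [4], [8]], Q = [[1, 2, 5, 6], [3], [4]].
Insert 6: 6 bumps 7 from row 1; 7 appends to row 2. P = [[1, 3, 5, 6], [4, 7], [8]], Q = [[1, 2, 5, 6], [3, 7], [4]].
Insert 2: 2 bumps 3 from row 1; 3 bumps 4 from row 2; 4 bumps 8 from row 3; 8 starts row 4. P = [[1, 2, 5, 6], [3, 7], [4], [8]], Q = [[1, 2, 5, 6], [3, 7], [4], [8]].

So P = [[1, 2, 5, 6], [3, 7], [4], [8]], Q = [[1, 2, 5, 6], [3, 7], [4], [8]].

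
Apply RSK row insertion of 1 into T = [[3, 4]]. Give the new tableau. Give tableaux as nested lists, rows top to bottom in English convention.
In row 1, 1 replaces 3 (the leftmost entry greater than 1); 3 is bumped to row 2. 3 starts a new row 2. The new tableau is [[1, 4], [3]].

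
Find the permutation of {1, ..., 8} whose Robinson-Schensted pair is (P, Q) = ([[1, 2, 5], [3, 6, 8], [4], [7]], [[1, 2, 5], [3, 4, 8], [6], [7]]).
Reverse the RSK construction: for i from n down to 1, find the cell of Q containing i, remove the entry at that cell from P, and reverse-bump it up through P; the value ejected from row 1 is w(i).

Step i=8: Q has 8 at row 2, column 3; remove 8 from row 2 of P and reverse-bump: 8 enters row 1 and ejects 5. So w(8) = 5. P is now [[1, 2, 8], [3, 6], [4], [7]].
Step i=7: Q has 7 at row 4, column 1; remove 7 from row 4 of P and reverse-bump: 7 enters row 3 and ejects 4; 4 enters row 2 and ejects 3; 3 enters row 1 and ejects 2. So w(7) = 2. P is now [[1, 3, 8], [4, 6], [7]].
Step i=6: Q has 6 at row 3, column 1; remove 7 from row 3 of P and reverse-bump: 7 enters row 2 and ejects 6; 6 enters row 1 and ejects 3. So w(6) = 3. P is now [[1, 6, 8], [4, 7]].
Step i=5: Q has 5 at row 1, column 3; remove that cell from P, ejecting 8. So w(5) = 8. P is now [[1, 6], [4, 7]].
Step i=4: Q has 4 at row 2, column 2; remove 7 from row 2 of P and reverse-bump: 7 enters row 1 and ejects 6. So w(4) = 6. P is now [[1, 7], [4]].
Step i=3: Q has 3 at row 2, column 1; remove 4 from row 2 of P and reverse-bump: 4 enters row 1 and ejects 1. So w(3) = 1. P is now [[4, 7]].
Step i=2: Q has 2 at row 1, column 2; remove that cell from P, ejecting 7. So w(2) = 7. P is now [[4]].
Step i=1: Q has 1 at row 1, column 1; remove that cell from P, ejecting 4. So w(1) = 4. P is now [].

So w = 4 7 1 6 8 3 2 5.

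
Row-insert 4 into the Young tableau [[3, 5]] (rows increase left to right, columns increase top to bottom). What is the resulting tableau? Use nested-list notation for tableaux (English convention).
In row 1, 4 replaces 5 (the leftmost entry greater than 4); 5 is bumped to row 2. 5 starts a new row 2. The new tableau is [[3, 4], [5]].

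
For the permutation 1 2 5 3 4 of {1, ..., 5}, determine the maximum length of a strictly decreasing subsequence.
2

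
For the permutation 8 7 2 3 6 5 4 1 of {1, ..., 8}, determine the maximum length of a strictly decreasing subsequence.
6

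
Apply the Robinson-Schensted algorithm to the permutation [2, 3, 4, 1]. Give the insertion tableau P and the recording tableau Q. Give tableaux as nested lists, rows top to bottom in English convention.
P = [[1, 3, 4], [2]], Q = [[1, 2, 3], [4]]

Insert each entry of the permutation into P by Schensted row insertion, recording in Q the position of each new cell.

Insert 2: appended to row 1. P = [[2]], Q = [[1]].
Insert 3: appended to row 1. P = [[2, 3]], Q = [[1, 2]].
Insert 4: appended to row 1. P = [[2, 3, 4]], Q = [[1, 2, 3]].
Insert 1: 1 bumps 2 from row 1; 2 starts row 2. P = [[1, 3, 4], [2]], Q = [[1, 2, 3], [4]].

So P = [[1, 3, 4], [2]], Q = [[1, 2, 3], [4]].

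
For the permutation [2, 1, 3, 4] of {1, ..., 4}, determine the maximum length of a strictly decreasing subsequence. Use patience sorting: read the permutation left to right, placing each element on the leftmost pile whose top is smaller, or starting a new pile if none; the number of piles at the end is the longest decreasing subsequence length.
2: new pile. tops = [2]
1: new pile. tops = [2, 1]
3: onto pile 1 (replacing 2). tops = [3, 1]
4: onto pile 1 (replacing 3). tops = [4, 1]

2 piles, so the longest decreasing subsequence has length 2.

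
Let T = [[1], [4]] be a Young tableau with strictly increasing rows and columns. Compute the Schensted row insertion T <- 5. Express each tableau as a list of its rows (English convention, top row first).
[[1, 5], [4]]

5 is larger than every entry of row 1, so it is appended to row 1. The new tableau is [[1, 5], [4]].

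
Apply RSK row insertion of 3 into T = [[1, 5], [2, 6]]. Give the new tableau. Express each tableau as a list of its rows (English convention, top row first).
In row 1, 3 replaces 5 (the leftmost entry greater than 3); 5 is bumped to row 2. In row 2, 5 replaces 6 (the leftmost entry greater than 5); 6 is bumped to row 3. 6 starts a new row 3. The new tableau is [[1, 3], [2, 5], [6]].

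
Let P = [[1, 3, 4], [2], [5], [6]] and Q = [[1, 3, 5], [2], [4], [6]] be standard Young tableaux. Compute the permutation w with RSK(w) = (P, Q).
Reverse RSK: for i = n, n-1, ..., 1, locate i in Q, remove the corresponding corner cell from P, and reverse-bump its entry up through P; the value ejected from row 1 is w(i).

So w = 6 2 5 3 4 1.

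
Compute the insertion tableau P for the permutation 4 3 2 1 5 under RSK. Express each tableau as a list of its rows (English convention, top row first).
P = [[1, 5], [2], [3], [4]]

Insert 4: appended to row 1. P = [[4]].
Insert 3: 3 bumps 4 from row 1; 4 starts row 2. P = [[3], [4]].
Insert 2: 2 bumps 3 from row 1; 3 bumps 4 from row 2; 4 starts row 3. P = [[2], [3], [4]].
Insert 1: 1 bumps 2 from row 1; 2 bumps 3 from row 2; 3 bumps 4 from row 3; 4 starts row 4. P = [[1], [2], [3], [4]].
Insert 5: appended to row 1. P = [[1, 5], [2], [3], [4]].

So P = [[1, 5], [2], [3], [4]].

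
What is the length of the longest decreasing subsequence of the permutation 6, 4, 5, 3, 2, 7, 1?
5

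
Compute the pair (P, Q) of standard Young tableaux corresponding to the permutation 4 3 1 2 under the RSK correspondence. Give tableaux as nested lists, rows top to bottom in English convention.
Insert each entry of the permutation into P by Schensted row insertion, recording in Q the position of each new cell.

Insert 4: appended to row 1. P = [[4]].
Insert 3: 3 bumps 4 from row 1; 4 starts row 2. P = [[3], [4]].
Insert 1: 1 bumps 3 from row 1; 3 bumps 4 from row 2; 4 starts row 3. P = [[1], [3], [4]].
Insert 2: appended to row 1. P = [[1, 2], [3], [4]].

So P = [[1, 2], [3], [4]], Q = [[1, 4], [2], [3]].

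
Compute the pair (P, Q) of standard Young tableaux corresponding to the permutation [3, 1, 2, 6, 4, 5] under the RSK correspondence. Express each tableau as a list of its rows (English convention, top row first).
P = [[1, 2, 4, 5], [3, 6]], Q = [[1, 3, 4, 6], [2, 5]]

Insert each entry of the permutation into P by Schensted row insertion, recording in Q the position of each new cell.

Insert 3: appended to row 1. P = [[3]].
Insert 1: 1 bumps 3 from row 1; 3 starts row 2. P = [[1], [3]].
Insert 2: appended to row 1. P = [[1, 2], [3]].
Insert 6: appended to row 1. P = [[1, 2, 6], [3]].
Insert 4: 4 bumps 6 from row 1; 6 appends to row 2. P = [[1, 2, 4], [3, 6]].
Insert 5: appended to row 1. P = [[1, 2, 4, 5], [3, 6]].

So P = [[1, 2, 4, 5], [3, 6]], Q = [[1, 3, 4, 6], [2, 5]].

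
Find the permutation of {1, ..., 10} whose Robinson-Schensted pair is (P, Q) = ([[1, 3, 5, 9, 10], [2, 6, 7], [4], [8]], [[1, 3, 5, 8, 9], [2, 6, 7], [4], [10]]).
8 4 6 2 7 3 5 9 10 1

Reverse the RSK construction: for i from n down to 1, find the cell of Q containing i, remove the entry at that cell from P, and reverse-bump it up through P; the value ejected from row 1 is w(i).

Step i=10: Q has 10 at row 4, column 1; remove 8 from row 4 of P and reverse-bump: 8 enters row 3 and ejects 4; 4 enters row 2 and ejects 2; 2 enters row 1 and ejects 1. So w(10) = 1. P is now [[2, 3, 5, 9, 10], [4, 6, 7], [8]].
Step i=9: Q has 9 at row 1, column 5; remove that cell from P, ejecting 10. So w(9) = 10. P is now [[2, 3, 5, 9], [4, 6, 7], [8]].
Step i=8: Q has 8 at row 1, column 4; remove that cell from P, ejecting 9. So w(8) = 9. P is now [[2, 3, 5], [4, 6, 7], [8]].
Step i=7: Q has 7 at row 2, column 3; remove 7 from row 2 of P and reverse-bump: 7 enters row 1 and ejects 5. So w(7) = 5. P is now [[2, 3, 7], [4, 6], [8]].
Step i=6: Q has 6 at row 2, column 2; remove 6 from row 2 of P and reverse-bump: 6 enters row 1 and ejects 3. So w(6) = 3. P is now [[2, 6, 7], [4], [8]].
Step i=5: Q has 5 at row 1, column 3; remove that cell from P, ejecting 7. So w(5) = 7. P is now [[2, 6], [4], [8]].
Step i=4: Q has 4 at row 3, column 1; remove 8 from row 3 of P and reverse-bump: 8 enters row 2 and ejects 4; 4 enters row 1 and ejects 2. So w(4) = 2. P is now [[4, 6], [8]].
Step i=3: Q has 3 at row 1, column 2; remove that cell from P, ejecting 6. So w(3) = 6. P is now [[4], [8]].
Step i=2: Q has 2 at row 2, column 1; remove 8 from row 2 of P and reverse-bump: 8 enters row 1 and ejects 4. So w(2) = 4. P is now [[8]].
Step i=1: Q has 1 at row 1, column 1; remove that cell from P, ejecting 8. So w(1) = 8. P is now [].

So w = 8 4 6 2 7 3 5 9 10 1.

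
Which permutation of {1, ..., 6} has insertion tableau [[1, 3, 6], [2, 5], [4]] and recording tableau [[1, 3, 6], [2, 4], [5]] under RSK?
Reverse the RSK construction: for i from n down to 1, find the cell of Q containing i, remove the entry at that cell from P, and reverse-bump it up through P; the value ejected from row 1 is w(i).

Step i=6: Q has 6 at row 1, column 3; remove that cell from P, ejecting 6. So w(6) = 6. P is now [[1, 3], [2, 5], [4]].
Step i=5: Q has 5 at row 3, column 1; remove 4 from row 3 of P and reverse-bump: 4 enters row 2 and ejects 2; 2 enters row 1 and ejects 1. So w(5) = 1. P is now [[2, 3], [4, 5]].
Step i=4: Q has 4 at row 2, column 2; remove 5 from row 2 of P and reverse-bump: 5 enters row 1 and ejects 3. So w(4) = 3. P is now [[2, 5], [4]].
Step i=3: Q has 3 at row 1, column 2; remove that cell from P, ejecting 5. So w(3) = 5. P is now [[2], [4]].
Step i=2: Q has 2 at row 2, column 1; remove 4 from row 2 of P and reverse-bump: 4 enters row 1 and ejects 2. So w(2) = 2. P is now [[4]].
Step i=1: Q has 1 at row 1, column 1; remove that cell from P, ejecting 4. So w(1) = 4. P is now [].

So w = 4 2 5 3 1 6.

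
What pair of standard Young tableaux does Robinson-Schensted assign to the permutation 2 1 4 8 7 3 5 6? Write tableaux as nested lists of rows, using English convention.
P = [[1, 3, 5, 6], [2, 4, 7], [8]], Q = [[1, 3, 4, 8], [2, 5, 7], [6]]

Insert each entry of the permutation into P by Schensted row insertion, recording in Q the position of each new cell.

Insert 2: appended to row 1. P = [[2]], Q = [[1]].
Insert 1: 1 bumps 2 from row 1; 2 starts row 2. P = [[1], [2]], Q = [[1], [2]].
Insert 4: appended to row 1. P = [[1, 4], [2]], Q = [[1, 3], [2]].
Insert 8: appended to row 1. P = [[1, 4, 8], [2]], Q = [[1, 3, 4], [2]].
Insert 7: 7 bumps 8 from row 1; 8 appends to row 2. P = [[1, 4, 7], [2, 8]], Q = [[1, 3, 4], [2, 5]].
Insert 3: 3 bumps 4 from row 1; 4 bumps 8 from row 2; 8 starts row 3. P = [[1, 3, 7], [2, 4], [8]], Q = [[1, 3, 4], [2, 5], [6]].
Insert 5: 5 bumps 7 from row 1; 7 appends to row 2. P = [[1, 3, 5], [2, 4, 7], [8]], Q = [[1, 3, 4], [2, 5, 7], [6]].
Insert 6: appended to row 1. P = [[1, 3, 5, 6], [2, 4, 7], [8]], Q = [[1, 3, 4, 8], [2, 5, 7], [6]].

So P = [[1, 3, 5, 6], [2, 4, 7], [8]], Q = [[1, 3, 4, 8], [2, 5, 7], [6]].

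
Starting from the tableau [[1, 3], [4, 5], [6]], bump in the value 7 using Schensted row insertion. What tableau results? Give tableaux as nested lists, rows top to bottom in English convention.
[[1, 3, 7], [4, 5], [6]]

7 is larger than every entry of row 1, so it is appended to row 1. The new tableau is [[1, 3, 7], [4, 5], [6]].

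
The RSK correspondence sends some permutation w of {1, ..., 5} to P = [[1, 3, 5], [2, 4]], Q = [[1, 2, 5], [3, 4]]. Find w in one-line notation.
Reverse the RSK construction: for i from n down to 1, find the cell of Q containing i, remove the entry at that cell from P, and reverse-bump it up through P; the value ejected from row 1 is w(i).

Step i=5: Q has 5 at row 1, column 3; remove that cell from P, ejecting 5. So w(5) = 5. P is now [[1, 3], [2, 4]].
Step i=4: Q has 4 at row 2, column 2; remove 4 from row 2 of P and reverse-bump: 4 enters row 1 and ejects 3. So w(4) = 3. P is now [[1, 4], [2]].
Step i=3: Q has 3 at row 2, column 1; remove 2 from row 2 of P and reverse-bump: 2 enters row 1 and ejects 1. So w(3) = 1. P is now [[2, 4]].
Step i=2: Q has 2 at row 1, column 2; remove that cell from P, ejecting 4. So w(2) = 4. P is now [[2]].
Step i=1: Q has 1 at row 1, column 1; remove that cell from P, ejecting 2. So w(1) = 2. P is now [].

So w = 2 4 1 3 5.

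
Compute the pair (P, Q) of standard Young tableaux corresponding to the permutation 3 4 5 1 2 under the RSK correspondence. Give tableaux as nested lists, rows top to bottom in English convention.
P = [[1, 2, 5], [3, 4]], Q = [[1, 2, 3], [4, 5]]

Insert each entry of the permutation into P by Schensted row insertion, recording in Q the position of each new cell.

Insert 3: appended to row 1. P = [[3]], Q = [[1]].
Insert 4: appended to row 1. P = [[3, 4]], Q = [[1, 2]].
Insert 5: appended to row 1. P = [[3, 4, 5]], Q = [[1, 2, 3]].
Insert 1: 1 bumps 3 from row 1; 3 starts row 2. P = [[1, 4, 5], [3]], Q = [[1, 2, 3], [4]].
Insert 2: 2 bumps 4 from row 1; 4 appends to row 2. P = [[1, 2, 5], [3, 4]], Q = [[1, 2, 3], [4, 5]].

So P = [[1, 2, 5], [3, 4]], Q = [[1, 2, 3], [4, 5]].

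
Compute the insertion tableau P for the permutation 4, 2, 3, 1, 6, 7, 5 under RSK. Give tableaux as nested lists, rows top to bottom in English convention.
P = [[1, 3, 5, 7], [2, 6], [4]]

Insert 4: appended to row 1. P = [[4]].
Insert 2: 2 bumps 4 from row 1; 4 starts row 2. P = [[2], [4]].
Insert 3: appended to row 1. P = [[2, 3], [4]].
Insert 1: 1 bumps 2 from row 1; 2 bumps 4 from row 2; 4 starts row 3. P = [[1, 3], [2], [4]].
Insert 6: appended to row 1. P = [[1, 3, 6], [2], [4]].
Insert 7: appended to row 1. P = [[1, 3, 6, 7], [2], [4]].
Insert 5: 5 bumps 6 from row 1; 6 appends to row 2. P = [[1, 3, 5, 7], [2, 6], [4]].

So P = [[1, 3, 5, 7], [2, 6], [4]].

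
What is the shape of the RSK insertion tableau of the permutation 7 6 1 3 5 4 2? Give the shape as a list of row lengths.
Row-insert each entry into an empty tableau.

After inserting 7: P = [[7]].
After inserting 6: P = [[6], [7]].
After inserting 1: P = [[1], [6], [7]].
After inserting 3: P = [[1, 3], [6], [7]].
After inserting 5: P = [[1, 3, 5], [6], [7]].
After inserting 4: P = [[1, 3, 4], [5], [6], [7]].
After inserting 2: P = [[1, 2, 4], [3], [5], [6], [7]].

The final insertion tableau P = [[1, 2, 4], [3], [5], [6], [7]] has shape [3, 1, 1, 1, 1].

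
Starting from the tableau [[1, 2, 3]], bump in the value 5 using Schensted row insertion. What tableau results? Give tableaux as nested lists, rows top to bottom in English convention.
[[1, 2, 3, 5]]

5 is larger than every entry of row 1, so it is appended to row 1. The new tableau is [[1, 2, 3, 5]].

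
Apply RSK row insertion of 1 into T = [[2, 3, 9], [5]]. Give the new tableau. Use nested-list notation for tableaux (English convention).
[[1, 3, 9], [2], [5]]

In row 1, 1 replaces 2 (the leftmost entry greater than 1); 2 is bumped to row 2. In row 2, 2 replaces 5 (the leftmost entry greater than 2); 5 is bumped to row 3. 5 starts a new row 3. The new tableau is [[1, 3, 9], [2], [5]].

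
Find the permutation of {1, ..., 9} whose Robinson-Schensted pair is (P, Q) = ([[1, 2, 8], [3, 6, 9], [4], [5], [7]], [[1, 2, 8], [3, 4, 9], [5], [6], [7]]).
Reverse the RSK construction: for i from n down to 1, find the cell of Q containing i, remove the entry at that cell from P, and reverse-bump it up through P; the value ejected from row 1 is w(i).

Step i=9: Q has 9 at row 2, column 3; remove 9 from row 2 of P and reverse-bump: 9 enters row 1 and ejects 8. So w(9) = 8. P is now [[1, 2, 9], [3, 6], [4], [5], [7]].
Step i=8: Q has 8 at row 1, column 3; remove that cell from P, ejecting 9. So w(8) = 9. P is now [[1, 2], [3, 6], [4], [5], [7]].
Step i=7: Q has 7 at row 5, column 1; remove 7 from row 5 of P and reverse-bump: 7 enters row 4 and ejects 5; 5 enters row 3 and ejects 4; 4 enters row 2 and ejects 3; 3 enters row 1 and ejects 2. So w(7) = 2. P is now [[1, 3], [4, 6], [5], [7]].
Step i=6: Q has 6 at row 4, column 1; remove 7 from row 4 of P and reverse-bump: 7 enters row 3 and ejects 5; 5 enters row 2 and ejects 4; 4 enters row 1 and ejects 3. So w(6) = 3. P is now [[1, 4], [5, 6], [7]].
Step i=5: Q has 5 at row 3, column 1; remove 7 from row 3 of P and reverse-bump: 7 enters row 2 and ejects 6; 6 enters row 1 and ejects 4. So w(5) = 4. P is now [[1, 6], [5, 7]].
Step i=4: Q has 4 at row 2, column 2; remove 7 from row 2 of P and reverse-bump: 7 enters row 1 and ejects 6. So w(4) = 6. P is now [[1, 7], [5]].
Step i=3: Q has 3 at row 2, column 1; remove 5 from row 2 of P and reverse-bump: 5 enters row 1 and ejects 1. So w(3) = 1. P is now [[5, 7]].
Step i=2: Q has 2 at row 1, column 2; remove that cell from P, ejecting 7. So w(2) = 7. P is now [[5]].
Step i=1: Q has 1 at row 1, column 1; remove that cell from P, ejecting 5. So w(1) = 5. P is now [].

So w = 5 7 1 6 4 3 2 9 8.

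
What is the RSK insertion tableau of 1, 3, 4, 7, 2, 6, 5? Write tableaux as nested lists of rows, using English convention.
P = [[1, 2, 4, 5], [3, 6], [7]]

Insert 1: appended to row 1. P = [[1]].
Insert 3: appended to row 1. P = [[1, 3]].
Insert 4: appended to row 1. P = [[1, 3, 4]].
Insert 7: appended to row 1. P = [[1, 3, 4, 7]].
Insert 2: 2 bumps 3 from row 1; 3 starts row 2. P = [[1, 2, 4, 7], [3]].
Insert 6: 6 bumps 7 from row 1; 7 appends to row 2. P = [[1, 2, 4, 6], [3, 7]].
Insert 5: 5 bumps 6 from row 1; 6 bumps 7 from row 2; 7 starts row 3. P = [[1, 2, 4, 5], [3, 6], [7]].

So P = [[1, 2, 4, 5], [3, 6], [7]].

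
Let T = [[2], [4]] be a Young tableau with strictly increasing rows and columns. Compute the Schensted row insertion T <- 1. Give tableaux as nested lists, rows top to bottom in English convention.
In row 1, 1 replaces 2 (the leftmost entry greater than 1); 2 is bumped to row 2. In row 2, 2 replaces 4 (the leftmost entry greater than 2); 4 is bumped to row 3. 4 starts a new row 3. The new tableau is [[1], [2], [4]].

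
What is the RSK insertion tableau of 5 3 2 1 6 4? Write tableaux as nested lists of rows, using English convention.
After inserting 5: P = [[5]].
After inserting 3: P = [[3], [5]].
After inserting 2: P = [[2], [3], [5]].
After inserting 1: P = [[1], [2], [3], [5]].
After inserting 6: P = [[1, 6], [2], [3], [5]].
After inserting 4: P = [[1, 4], [2, 6], [3], [5]].

So P = [[1, 4], [2, 6], [3], [5]].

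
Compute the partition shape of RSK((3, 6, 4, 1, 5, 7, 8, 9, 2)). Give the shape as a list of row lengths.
Row-insert each entry into an empty tableau.

After inserting 3: P = [[3]].
After inserting 6: P = [[3, 6]].
After inserting 4: P = [[3, 4], [6]].
After inserting 1: P = [[1, 4], [3], [6]].
After inserting 5: P = [[1, 4, 5], [3], [6]].
After inserting 7: P = [[1, 4, 5, 7], [3], [6]].
After inserting 8: P = [[1, 4, 5, 7, 8], [3], [6]].
After inserting 9: P = [[1, 4, 5, 7, 8, 9], [3], [6]].
After inserting 2: P = [[1, 2, 5, 7, 8, 9], [3, 4], [6]].

The final insertion tableau P = [[1, 2, 5, 7, 8, 9], [3, 4], [6]] has shape [6, 2, 1].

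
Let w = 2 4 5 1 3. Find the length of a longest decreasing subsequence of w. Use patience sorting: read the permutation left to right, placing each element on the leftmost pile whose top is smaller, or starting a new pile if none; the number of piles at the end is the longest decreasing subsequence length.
2

2: new pile. tops = [2]
4: onto pile 1 (replacing 2). tops = [4]
5: onto pile 1 (replacing 4). tops = [5]
1: new pile. tops = [5, 1]
3: onto pile 2 (replacing 1). tops = [5, 3]

2 piles, so the longest decreasing subsequence has length 2.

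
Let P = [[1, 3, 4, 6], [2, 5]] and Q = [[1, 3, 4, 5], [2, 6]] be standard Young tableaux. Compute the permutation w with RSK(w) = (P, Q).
Reverse RSK: for i = n, n-1, ..., 1, locate i in Q, remove the corresponding corner cell from P, and reverse-bump its entry up through P; the value ejected from row 1 is w(i).

So w = 2 1 3 5 6 4.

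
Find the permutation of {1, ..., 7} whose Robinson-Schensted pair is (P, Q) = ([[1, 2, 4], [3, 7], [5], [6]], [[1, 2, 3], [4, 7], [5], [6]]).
1 6 7 5 3 2 4

Reverse the RSK construction: for i from n down to 1, find the cell of Q containing i, remove the entry at that cell from P, and reverse-bump it up through P; the value ejected from row 1 is w(i).

Step i=7: Q has 7 at row 2, column 2; remove 7 from row 2 of P and reverse-bump: 7 enters row 1 and ejects 4. So w(7) = 4. P is now [[1, 2, 7], [3], [5], [6]].
Step i=6: Q has 6 at row 4, column 1; remove 6 from row 4 of P and reverse-bump: 6 enters row 3 and ejects 5; 5 enters row 2 and ejects 3; 3 enters row 1 and ejects 2. So w(6) = 2. P is now [[1, 3, 7], [5], [6]].
Step i=5: Q has 5 at row 3, column 1; remove 6 from row 3 of P and reverse-bump: 6 enters row 2 and ejects 5; 5 enters row 1 and ejects 3. So w(5) = 3. P is now [[1, 5, 7], [6]].
Step i=4: Q has 4 at row 2, column 1; remove 6 from row 2 of P and reverse-bump: 6 enters row 1 and ejects 5. So w(4) = 5. P is now [[1, 6, 7]].
Step i=3: Q has 3 at row 1, column 3; remove that cell from P, ejecting 7. So w(3) = 7. P is now [[1, 6]].
Step i=2: Q has 2 at row 1, column 2; remove that cell from P, ejecting 6. So w(2) = 6. P is now [[1]].
Step i=1: Q has 1 at row 1, column 1; remove that cell from P, ejecting 1. So w(1) = 1. P is now [].

So w = 1 6 7 5 3 2 4.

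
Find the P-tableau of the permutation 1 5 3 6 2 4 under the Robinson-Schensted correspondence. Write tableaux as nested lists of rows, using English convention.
Insert 1: appended to row 1. P = [[1]].
Insert 5: appended to row 1. P = [[1, 5]].
Insert 3: 3 bumps 5 from row 1; 5 starts row 2. P = [[1, 3], [5]].
Insert 6: appended to row 1. P = [[1, 3, 6], [5]].
Insert 2: 2 bumps 3 from row 1; 3 bumps 5 from row 2; 5 starts row 3. P = [[1, 2, 6], [3], [5]].
Insert 4: 4 bumps 6 from row 1; 6 appends to row 2. P = [[1, 2, 4], [3, 6], [5]].

So P = [[1, 2, 4], [3, 6], [5]].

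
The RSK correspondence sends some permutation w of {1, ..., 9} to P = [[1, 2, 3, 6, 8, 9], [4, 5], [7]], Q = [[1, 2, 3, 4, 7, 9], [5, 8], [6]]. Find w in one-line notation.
1 4 5 7 6 2 8 3 9

Reverse the RSK construction: for i from n down to 1, find the cell of Q containing i, remove the entry at that cell from P, and reverse-bump it up through P; the value ejected from row 1 is w(i).

Step i=9: Q has 9 at row 1, column 6; remove that cell from P, ejecting 9. So w(9) = 9. P is now [[1, 2, 3, 6, 8], [4, 5], [7]].
Step i=8: Q has 8 at row 2, column 2; remove 5 from row 2 of P and reverse-bump: 5 enters row 1 and ejects 3. So w(8) = 3. P is now [[1, 2, 5, 6, 8], [4], [7]].
Step i=7: Q has 7 at row 1, column 5; remove that cell from P, ejecting 8. So w(7) = 8. P is now [[1, 2, 5, 6], [4], [7]].
Step i=6: Q has 6 at row 3, column 1; remove 7 from row 3 of P and reverse-bump: 7 enters row 2 and ejects 4; 4 enters row 1 and ejects 2. So w(6) = 2. P is now [[1, 4, 5, 6], [7]].
Step i=5: Q has 5 at row 2, column 1; remove 7 from row 2 of P and reverse-bump: 7 enters row 1 and ejects 6. So w(5) = 6. P is now [[1, 4, 5, 7]].
Step i=4: Q has 4 at row 1, column 4; remove that cell from P, ejecting 7. So w(4) = 7. P is now [[1, 4, 5]].
Step i=3: Q has 3 at row 1, column 3; remove that cell from P, ejecting 5. So w(3) = 5. P is now [[1, 4]].
Step i=2: Q has 2 at row 1, column 2; remove that cell from P, ejecting 4. So w(2) = 4. P is now [[1]].
Step i=1: Q has 1 at row 1, column 1; remove that cell from P, ejecting 1. So w(1) = 1. P is now [].

So w = 1 4 5 7 6 2 8 3 9.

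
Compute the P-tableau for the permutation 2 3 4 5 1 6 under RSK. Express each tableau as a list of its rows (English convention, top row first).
After inserting 2: P = [[2]].
After inserting 3: P = [[2, 3]].
After inserting 4: P = [[2, 3, 4]].
After inserting 5: P = [[2, 3, 4, 5]].
After inserting 1: P = [[1, 3, 4, 5], [2]].
After inserting 6: P = [[1, 3, 4, 5, 6], [2]].

So P = [[1, 3, 4, 5, 6], [2]].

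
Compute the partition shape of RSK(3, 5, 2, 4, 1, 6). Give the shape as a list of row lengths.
Row-insert each entry into an empty tableau.

After inserting 3: P = [[3]].
After inserting 5: P = [[3, 5]].
After inserting 2: P = [[2, 5], [3]].
After inserting 4: P = [[2, 4], [3, 5]].
After inserting 1: P = [[1, 4], [2, 5], [3]].
After inserting 6: P = [[1, 4, 6], [2, 5], [3]].

The final insertion tableau P = [[1, 4, 6], [2, 5], [3]] has shape [3, 2, 1].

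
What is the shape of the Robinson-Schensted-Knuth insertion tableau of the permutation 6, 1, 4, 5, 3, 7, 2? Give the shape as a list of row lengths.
[4, 1, 1, 1]

Row-insert each entry into an empty tableau.

After inserting 6: P = [[6]].
After inserting 1: P = [[1], [6]].
After inserting 4: P = [[1, 4], [6]].
After inserting 5: P = [[1, 4, 5], [6]].
After inserting 3: P = [[1, 3, 5], [4], [6]].
After inserting 7: P = [[1, 3, 5, 7], [4], [6]].
After inserting 2: P = [[1, 2, 5, 7], [3], [4], [6]].

The final insertion tableau P = [[1, 2, 5, 7], [3], [4], [6]] has shape [4, 1, 1, 1].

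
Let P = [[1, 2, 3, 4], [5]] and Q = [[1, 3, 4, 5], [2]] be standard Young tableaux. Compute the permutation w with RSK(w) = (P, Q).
5 1 2 3 4

Reverse the RSK construction: for i from n down to 1, find the cell of Q containing i, remove the entry at that cell from P, and reverse-bump it up through P; the value ejected from row 1 is w(i).

Step i=5: Q has 5 at row 1, column 4; remove that cell from P, ejecting 4. So w(5) = 4. P is now [[1, 2, 3], [5]].
Step i=4: Q has 4 at row 1, column 3; remove that cell from P, ejecting 3. So w(4) = 3. P is now [[1, 2], [5]].
Step i=3: Q has 3 at row 1, column 2; remove that cell from P, ejecting 2. So w(3) = 2. P is now [[1], [5]].
Step i=2: Q has 2 at row 2, column 1; remove 5 from row 2 of P and reverse-bump: 5 enters row 1 and ejects 1. So w(2) = 1. P is now [[5]].
Step i=1: Q has 1 at row 1, column 1; remove that cell from P, ejecting 5. So w(1) = 5. P is now [].

So w = 5 1 2 3 4.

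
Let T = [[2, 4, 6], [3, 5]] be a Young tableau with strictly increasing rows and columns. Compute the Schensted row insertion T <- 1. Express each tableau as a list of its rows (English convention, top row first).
In row 1, 1 replaces 2 (the leftmost entry greater than 1); 2 is bumped to row 2. In row 2, 2 replaces 3 (the leftmost entry greater than 2); 3 is bumped to row 3. 3 starts a new row 3. The new tableau is [[1, 4, 6], [2, 5], [3]].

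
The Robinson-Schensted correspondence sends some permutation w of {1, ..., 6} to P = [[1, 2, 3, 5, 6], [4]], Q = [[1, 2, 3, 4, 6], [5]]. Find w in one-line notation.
Reverse the RSK construction: for i from n down to 1, find the cell of Q containing i, remove the entry at that cell from P, and reverse-bump it up through P; the value ejected from row 1 is w(i).

Step i=6: Q has 6 at row 1, column 5; remove that cell from P, ejecting 6. So w(6) = 6. P is now [[1, 2, 3, 5], [4]].
Step i=5: Q has 5 at row 2, column 1; remove 4 from row 2 of P and reverse-bump: 4 enters row 1 and ejects 3. So w(5) = 3. P is now [[1, 2, 4, 5]].
Step i=4: Q has 4 at row 1, column 4; remove that cell from P, ejecting 5. So w(4) = 5. P is now [[1, 2, 4]].
Step i=3: Q has 3 at row 1, column 3; remove that cell from P, ejecting 4. So w(3) = 4. P is now [[1, 2]].
Step i=2: Q has 2 at row 1, column 2; remove that cell from P, ejecting 2. So w(2) = 2. P is now [[1]].
Step i=1: Q has 1 at row 1, column 1; remove that cell from P, ejecting 1. So w(1) = 1. P is now [].

So w = 1 2 4 5 3 6.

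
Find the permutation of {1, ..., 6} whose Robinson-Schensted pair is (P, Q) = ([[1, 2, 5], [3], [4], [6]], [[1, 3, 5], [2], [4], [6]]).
6 1 4 3 5 2

Reverse the RSK construction: for i from n down to 1, find the cell of Q containing i, remove the entry at that cell from P, and reverse-bump it up through P; the value ejected from row 1 is w(i).

Step i=6: Q has 6 at row 4, column 1; remove 6 from row 4 of P and reverse-bump: 6 enters row 3 and ejects 4; 4 enters row 2 and ejects 3; 3 enters row 1 and ejects 2. So w(6) = 2. P is now [[1, 3, 5], [4], [6]].
Step i=5: Q has 5 at row 1, column 3; remove that cell from P, ejecting 5. So w(5) = 5. P is now [[1, 3], [4], [6]].
Step i=4: Q has 4 at row 3, column 1; remove 6 from row 3 of P and reverse-bump: 6 enters row 2 and ejects 4; 4 enters row 1 and ejects 3. So w(4) = 3. P is now [[1, 4], [6]].
Step i=3: Q has 3 at row 1, column 2; remove that cell from P, ejecting 4. So w(3) = 4. P is now [[1], [6]].
Step i=2: Q has 2 at row 2, column 1; remove 6 from row 2 of P and reverse-bump: 6 enters row 1 and ejects 1. So w(2) = 1. P is now [[6]].
Step i=1: Q has 1 at row 1, column 1; remove that cell from P, ejecting 6. So w(1) = 6. P is now [].

So w = 6 1 4 3 5 2.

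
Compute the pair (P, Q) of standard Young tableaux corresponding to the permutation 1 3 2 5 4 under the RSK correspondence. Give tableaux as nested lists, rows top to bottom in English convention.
Insert each entry of the permutation into P by Schensted row insertion, recording in Q the position of each new cell.

Insert 1: appended to row 1. P = [[1]].
Insert 3: appended to row 1. P = [[1, 3]].
Insert 2: 2 bumps 3 from row 1; 3 starts row 2. P = [[1, 2], [3]].
Insert 5: appended to row 1. P = [[1, 2, 5], [3]].
Insert 4: 4 bumps 5 from row 1; 5 appends to row 2. P = [[1, 2, 4], [3, 5]].

So P = [[1, 2, 4], [3, 5]], Q = [[1, 2, 4], [3, 5]].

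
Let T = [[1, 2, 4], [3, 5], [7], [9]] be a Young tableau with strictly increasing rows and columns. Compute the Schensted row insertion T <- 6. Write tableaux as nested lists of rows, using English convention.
6 is larger than every entry of row 1, so it is appended to row 1. The new tableau is [[1, 2, 4, 6], [3, 5], [7], [9]].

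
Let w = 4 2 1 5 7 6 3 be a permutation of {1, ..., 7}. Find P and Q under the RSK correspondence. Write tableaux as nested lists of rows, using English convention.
P = [[1, 3, 6], [2, 5], [4, 7]], Q = [[1, 4, 5], [2, 6], [3, 7]]

Insert each entry of the permutation into P by Schensted row insertion, recording in Q the position of each new cell.

After inserting 4: P = [[4]].
After inserting 2: P = [[2], [4]].
After inserting 1: P = [[1], [2], [4]].
After inserting 5: P = [[1, 5], [2], [4]].
After inserting 7: P = [[1, 5, 7], [2], [4]].
After inserting 6: P = [[1, 5, 6], [2, 7], [4]].
After inserting 3: P = [[1, 3, 6], [2, 5], [4, 7]].

So P = [[1, 3, 6], [2, 5], [4, 7]], Q = [[1, 4, 5], [2, 6], [3, 7]].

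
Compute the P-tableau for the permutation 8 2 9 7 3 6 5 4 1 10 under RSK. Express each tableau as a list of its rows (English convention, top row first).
Insert 8: appended to row 1. P = [[8]].
Insert 2: 2 bumps 8 from row 1; 8 starts row 2. P = [[2], [8]].
Insert 9: appended to row 1. P = [[2, 9], [8]].
Insert 7: 7 bumps 9 from row 1; 9 appends to row 2. P = [[2, 7], [8, 9]].
Insert 3: 3 bumps 7 from row 1; 7 bumps 8 from row 2; 8 starts row 3. P = [[2, 3], [7, 9], [8]].
Insert 6: appended to row 1. P = [[2, 3, 6], [7, 9], [8]].
Insert 5: 5 bumps 6 from row 1; 6 bumps 7 from row 2; 7 bumps 8 from row 3; 8 starts row 4. P = [[2, 3, 5], [6, 9], [7], [8]].
Insert 4: 4 bumps 5 from row 1; 5 bumps 6 from row 2; 6 bumps 7 from row 3; 7 bumps 8 from row 4; 8 starts row 5. P = [[2, 3, 4], [5, 9], [6], [7], [8]].
Insert 1: 1 bumps 2 from row 1; 2 bumps 5 from row 2; 5 bumps 6 from row 3; 6 bumps 7 from row 4; 7 bumps 8 from row 5; 8 starts row 6. P = [[1, 3, 4], [2, 9], [5], [6], [7], [8]].
Insert 10: appended to row 1. P = [[1, 3, 4, 10], [2, 9], [5], [6], [7], [8]].

So P = [[1, 3, 4, 10], [2, 9], [5], [6], [7], [8]].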